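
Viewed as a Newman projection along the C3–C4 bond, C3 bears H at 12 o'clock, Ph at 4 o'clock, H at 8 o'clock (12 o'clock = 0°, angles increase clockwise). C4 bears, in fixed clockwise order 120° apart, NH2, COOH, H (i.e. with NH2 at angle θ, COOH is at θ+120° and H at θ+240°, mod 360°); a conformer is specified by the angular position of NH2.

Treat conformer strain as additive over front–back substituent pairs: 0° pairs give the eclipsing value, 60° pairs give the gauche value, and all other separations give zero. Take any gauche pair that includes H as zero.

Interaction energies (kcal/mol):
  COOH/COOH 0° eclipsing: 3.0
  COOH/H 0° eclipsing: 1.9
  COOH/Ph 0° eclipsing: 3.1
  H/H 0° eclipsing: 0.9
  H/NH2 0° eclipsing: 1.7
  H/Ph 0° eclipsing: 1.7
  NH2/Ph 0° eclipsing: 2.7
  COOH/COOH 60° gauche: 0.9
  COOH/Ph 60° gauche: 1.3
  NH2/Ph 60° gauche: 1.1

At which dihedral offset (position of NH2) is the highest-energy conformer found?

0°

NH2 at 0° is eclipsed. H at 0° is eclipsed with NH2 at 0° (1.7); Ph at 120° is eclipsed with COOH at 120° (3.1); H at 240° is eclipsed with H at 240° (0.9). Total 5.7 kcal/mol.
NH2 at 60° is staggered. Ph at 120° is gauche with NH2 at 60° (1.1); Ph at 120° is gauche with COOH at 180° (1.3). Total 2.4 kcal/mol.
NH2 at 120° is eclipsed. H at 0° is eclipsed with H at 0° (0.9); Ph at 120° is eclipsed with NH2 at 120° (2.7); H at 240° is eclipsed with COOH at 240° (1.9). Total 5.5 kcal/mol.
NH2 at 180° is staggered. Ph at 120° is gauche with NH2 at 180° (1.1). Total 1.1 kcal/mol.
NH2 at 240° is eclipsed. H at 0° is eclipsed with COOH at 0° (1.9); Ph at 120° is eclipsed with H at 120° (1.7); H at 240° is eclipsed with NH2 at 240° (1.7). Total 5.3 kcal/mol.
NH2 at 300° is staggered. Ph at 120° is gauche with COOH at 60° (1.3). Total 1.3 kcal/mol.
The maximum (5.7 kcal/mol) occurs with NH2 at 0°.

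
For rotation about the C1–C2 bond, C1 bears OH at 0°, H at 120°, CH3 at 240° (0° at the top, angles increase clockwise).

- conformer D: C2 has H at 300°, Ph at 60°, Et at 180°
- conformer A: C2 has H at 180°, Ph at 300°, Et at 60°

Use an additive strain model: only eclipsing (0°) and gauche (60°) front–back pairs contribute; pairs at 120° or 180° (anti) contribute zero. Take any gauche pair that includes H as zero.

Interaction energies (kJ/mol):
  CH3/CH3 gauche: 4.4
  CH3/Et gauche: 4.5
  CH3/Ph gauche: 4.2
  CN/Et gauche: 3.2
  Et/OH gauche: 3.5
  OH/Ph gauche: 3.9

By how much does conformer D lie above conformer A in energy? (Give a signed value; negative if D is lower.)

-3.2 kJ/mol

D (staggered): OH–Ph gauche, CH3–Et gauche; 3.9 + 4.5 = 8.4 kJ/mol.
A (staggered): OH–Ph gauche, OH–Et gauche, CH3–Ph gauche; 3.9 + 3.5 + 4.2 = 11.6 kJ/mol.
E(D) − E(A) = 8.4 − 11.6 = -3.2 kJ/mol.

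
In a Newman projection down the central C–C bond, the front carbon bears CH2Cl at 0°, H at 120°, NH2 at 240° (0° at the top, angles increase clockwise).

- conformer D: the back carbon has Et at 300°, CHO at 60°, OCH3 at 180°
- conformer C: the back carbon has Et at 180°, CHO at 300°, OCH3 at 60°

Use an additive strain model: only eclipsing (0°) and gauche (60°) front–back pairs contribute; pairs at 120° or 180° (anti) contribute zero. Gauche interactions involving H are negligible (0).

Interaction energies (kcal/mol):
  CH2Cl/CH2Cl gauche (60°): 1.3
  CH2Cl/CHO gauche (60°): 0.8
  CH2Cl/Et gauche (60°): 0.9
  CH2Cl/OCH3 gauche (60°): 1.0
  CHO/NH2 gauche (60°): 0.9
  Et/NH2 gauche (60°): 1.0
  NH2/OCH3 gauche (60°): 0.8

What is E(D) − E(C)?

D (staggered): CH2Cl–Et gauche, CH2Cl–CHO gauche, NH2–Et gauche, NH2–OCH3 gauche; 0.9 + 0.8 + 1.0 + 0.8 = 3.5 kcal/mol.
C (staggered): CH2Cl–CHO gauche, CH2Cl–OCH3 gauche, NH2–Et gauche, NH2–CHO gauche; 0.8 + 1.0 + 1.0 + 0.9 = 3.7 kcal/mol.
E(D) − E(C) = 3.5 − 3.7 = -0.2 kcal/mol.

-0.2 kcal/mol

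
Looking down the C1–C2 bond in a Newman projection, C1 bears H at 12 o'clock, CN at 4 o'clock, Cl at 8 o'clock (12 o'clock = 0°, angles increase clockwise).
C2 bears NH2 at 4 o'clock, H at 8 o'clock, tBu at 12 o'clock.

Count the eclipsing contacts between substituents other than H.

Non-H eclipsing pairs: CN(120°)/NH2(120°) — 1 interaction.

1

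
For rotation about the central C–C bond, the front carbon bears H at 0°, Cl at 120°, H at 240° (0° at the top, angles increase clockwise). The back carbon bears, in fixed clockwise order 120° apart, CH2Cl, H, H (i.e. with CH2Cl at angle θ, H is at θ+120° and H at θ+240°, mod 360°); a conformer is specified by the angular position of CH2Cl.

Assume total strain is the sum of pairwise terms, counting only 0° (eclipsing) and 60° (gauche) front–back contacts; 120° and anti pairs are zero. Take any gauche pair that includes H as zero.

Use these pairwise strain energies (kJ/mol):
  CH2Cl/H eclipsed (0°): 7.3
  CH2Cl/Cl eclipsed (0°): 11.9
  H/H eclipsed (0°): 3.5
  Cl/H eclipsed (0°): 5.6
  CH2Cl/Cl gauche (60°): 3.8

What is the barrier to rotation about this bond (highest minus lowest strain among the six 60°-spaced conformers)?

CH2Cl at 0° (eclipsed): H–CH2Cl eclipsed, Cl–H eclipsed, H–H eclipsed; 7.3 + 5.6 + 3.5 = 16.4 kJ/mol.
CH2Cl at 60° (staggered): Cl–CH2Cl gauche; 3.8 = 3.8 kJ/mol.
CH2Cl at 120° (eclipsed): H–H eclipsed, Cl–CH2Cl eclipsed, H–H eclipsed; 3.5 + 11.9 + 3.5 = 18.9 kJ/mol.
CH2Cl at 180° (staggered): Cl–CH2Cl gauche; 3.8 = 3.8 kJ/mol.
CH2Cl at 240° (eclipsed): H–H eclipsed, Cl–H eclipsed, H–CH2Cl eclipsed; 3.5 + 5.6 + 7.3 = 16.4 kJ/mol.
CH2Cl at 300° (staggered): no non-H gauche contacts → 0.0 kJ/mol.
Max at 120° (18.9 kJ/mol), min at 300° (0.0 kJ/mol); barrier = 18.9 kJ/mol.

18.9 kJ/mol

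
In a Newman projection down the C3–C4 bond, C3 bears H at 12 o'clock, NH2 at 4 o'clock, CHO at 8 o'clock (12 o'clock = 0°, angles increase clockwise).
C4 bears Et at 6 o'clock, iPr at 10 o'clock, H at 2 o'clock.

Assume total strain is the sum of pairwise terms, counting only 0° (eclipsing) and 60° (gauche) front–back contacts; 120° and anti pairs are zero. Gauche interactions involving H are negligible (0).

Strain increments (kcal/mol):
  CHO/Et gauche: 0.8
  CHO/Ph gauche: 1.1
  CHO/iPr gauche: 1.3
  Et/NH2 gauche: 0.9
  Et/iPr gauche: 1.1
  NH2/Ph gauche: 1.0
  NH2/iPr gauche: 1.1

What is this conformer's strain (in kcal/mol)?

3.0 kcal/mol

This conformer is staggered. NH2 at 120° is gauche with Et at 180° (0.9); CHO at 240° is gauche with Et at 180° (0.8); CHO at 240° is gauche with iPr at 300° (1.3). Total 3.0 kcal/mol.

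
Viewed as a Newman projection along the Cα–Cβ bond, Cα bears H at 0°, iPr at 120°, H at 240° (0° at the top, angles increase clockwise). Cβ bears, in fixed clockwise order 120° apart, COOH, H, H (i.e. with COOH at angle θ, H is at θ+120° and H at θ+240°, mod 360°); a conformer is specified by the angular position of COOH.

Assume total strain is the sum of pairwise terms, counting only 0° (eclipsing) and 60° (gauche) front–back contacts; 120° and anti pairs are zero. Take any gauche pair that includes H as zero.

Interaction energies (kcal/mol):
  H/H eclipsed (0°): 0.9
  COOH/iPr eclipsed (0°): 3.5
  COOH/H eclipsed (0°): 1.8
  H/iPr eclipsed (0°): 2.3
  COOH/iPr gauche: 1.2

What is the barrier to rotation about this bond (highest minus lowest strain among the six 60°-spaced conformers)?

COOH at 0° (eclipsed): H–COOH eclipsed, iPr–H eclipsed, H–H eclipsed; 1.8 + 2.3 + 0.9 = 5.0 kcal/mol.
COOH at 60° (staggered): iPr–COOH gauche; 1.2 = 1.2 kcal/mol.
COOH at 120° (eclipsed): H–H eclipsed, iPr–COOH eclipsed, H–H eclipsed; 0.9 + 3.5 + 0.9 = 5.3 kcal/mol.
COOH at 180° (staggered): iPr–COOH gauche; 1.2 = 1.2 kcal/mol.
COOH at 240° (eclipsed): H–H eclipsed, iPr–H eclipsed, H–COOH eclipsed; 0.9 + 2.3 + 1.8 = 5.0 kcal/mol.
COOH at 300° (staggered): no non-H gauche contacts → 0.0 kcal/mol.
Max at 120° (5.3 kcal/mol), min at 300° (0.0 kcal/mol); barrier = 5.3 kcal/mol.

5.3 kcal/mol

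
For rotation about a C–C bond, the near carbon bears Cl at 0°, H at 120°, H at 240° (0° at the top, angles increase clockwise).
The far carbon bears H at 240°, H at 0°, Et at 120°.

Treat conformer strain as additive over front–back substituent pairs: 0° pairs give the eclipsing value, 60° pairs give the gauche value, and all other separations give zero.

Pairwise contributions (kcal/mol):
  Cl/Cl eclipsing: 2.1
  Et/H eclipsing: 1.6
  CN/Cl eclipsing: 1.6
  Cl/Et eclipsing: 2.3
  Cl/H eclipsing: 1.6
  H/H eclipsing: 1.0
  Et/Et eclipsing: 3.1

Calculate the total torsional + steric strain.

This conformer (eclipsed): Cl(0°)/H(0°) eclipsed 1.6; H(120°)/Et(120°) eclipsed 1.6; H(240°)/H(240°) eclipsed 1.0 → 4.2 kcal/mol.

4.2 kcal/mol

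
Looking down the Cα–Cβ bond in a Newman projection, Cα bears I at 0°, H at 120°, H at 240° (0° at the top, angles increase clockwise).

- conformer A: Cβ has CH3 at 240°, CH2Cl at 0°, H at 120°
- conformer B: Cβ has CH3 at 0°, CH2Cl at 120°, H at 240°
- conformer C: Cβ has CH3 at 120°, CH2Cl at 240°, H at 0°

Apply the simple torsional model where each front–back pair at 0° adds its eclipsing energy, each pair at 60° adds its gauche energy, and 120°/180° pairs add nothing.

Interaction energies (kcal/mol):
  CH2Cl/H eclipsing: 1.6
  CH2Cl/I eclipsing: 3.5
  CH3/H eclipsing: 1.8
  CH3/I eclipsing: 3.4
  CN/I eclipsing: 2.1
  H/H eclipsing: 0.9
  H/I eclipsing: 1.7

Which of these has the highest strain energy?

A

A (eclipsed): I(0°)/CH2Cl(0°) eclipsed 3.5; H(120°)/H(120°) eclipsed 0.9; H(240°)/CH3(240°) eclipsed 1.8 → 6.2 kcal/mol.
B (eclipsed): I(0°)/CH3(0°) eclipsed 3.4; H(120°)/CH2Cl(120°) eclipsed 1.6; H(240°)/H(240°) eclipsed 0.9 → 5.9 kcal/mol.
C (eclipsed): I(0°)/H(0°) eclipsed 1.7; H(120°)/CH3(120°) eclipsed 1.8; H(240°)/CH2Cl(240°) eclipsed 1.6 → 5.1 kcal/mol.
A has the highest total (6.2 kcal/mol).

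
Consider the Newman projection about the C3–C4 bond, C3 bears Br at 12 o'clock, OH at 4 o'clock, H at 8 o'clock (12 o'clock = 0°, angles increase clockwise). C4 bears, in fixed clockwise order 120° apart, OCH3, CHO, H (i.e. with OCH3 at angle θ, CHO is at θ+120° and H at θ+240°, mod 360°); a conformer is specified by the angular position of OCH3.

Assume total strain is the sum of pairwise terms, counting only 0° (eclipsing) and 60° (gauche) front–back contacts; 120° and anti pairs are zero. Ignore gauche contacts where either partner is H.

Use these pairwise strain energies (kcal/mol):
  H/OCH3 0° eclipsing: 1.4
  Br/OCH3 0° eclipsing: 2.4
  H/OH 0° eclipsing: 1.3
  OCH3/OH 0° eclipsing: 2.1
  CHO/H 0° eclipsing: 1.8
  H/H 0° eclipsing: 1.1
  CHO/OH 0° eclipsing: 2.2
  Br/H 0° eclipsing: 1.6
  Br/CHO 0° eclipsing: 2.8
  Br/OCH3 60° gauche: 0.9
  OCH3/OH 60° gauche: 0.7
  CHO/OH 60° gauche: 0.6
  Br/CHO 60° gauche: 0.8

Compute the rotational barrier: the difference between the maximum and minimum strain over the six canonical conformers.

OCH3 at 0° (eclipsed): Br–OCH3 eclipsed, OH–CHO eclipsed, H–H eclipsed; 2.4 + 2.2 + 1.1 = 5.7 kcal/mol.
OCH3 at 60° (staggered): Br–OCH3 gauche, OH–OCH3 gauche, OH–CHO gauche; 0.9 + 0.7 + 0.6 = 2.2 kcal/mol.
OCH3 at 120° (eclipsed): Br–H eclipsed, OH–OCH3 eclipsed, H–CHO eclipsed; 1.6 + 2.1 + 1.8 = 5.5 kcal/mol.
OCH3 at 180° (staggered): Br–CHO gauche, OH–OCH3 gauche; 0.8 + 0.7 = 1.5 kcal/mol.
OCH3 at 240° (eclipsed): Br–CHO eclipsed, OH–H eclipsed, H–OCH3 eclipsed; 2.8 + 1.3 + 1.4 = 5.5 kcal/mol.
OCH3 at 300° (staggered): Br–OCH3 gauche, Br–CHO gauche, OH–CHO gauche; 0.9 + 0.8 + 0.6 = 2.3 kcal/mol.
Max at 0° (5.7 kcal/mol), min at 180° (1.5 kcal/mol); barrier = 4.2 kcal/mol.

4.2 kcal/mol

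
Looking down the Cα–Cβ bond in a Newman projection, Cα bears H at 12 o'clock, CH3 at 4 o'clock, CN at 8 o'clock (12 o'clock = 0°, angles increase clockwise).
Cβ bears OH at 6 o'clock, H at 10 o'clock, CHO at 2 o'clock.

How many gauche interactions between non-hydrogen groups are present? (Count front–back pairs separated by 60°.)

3

Non-H gauche pairs: CH3(120°)/OH(180°); CH3(120°)/CHO(60°); CN(240°)/OH(180°) — 3 interactions.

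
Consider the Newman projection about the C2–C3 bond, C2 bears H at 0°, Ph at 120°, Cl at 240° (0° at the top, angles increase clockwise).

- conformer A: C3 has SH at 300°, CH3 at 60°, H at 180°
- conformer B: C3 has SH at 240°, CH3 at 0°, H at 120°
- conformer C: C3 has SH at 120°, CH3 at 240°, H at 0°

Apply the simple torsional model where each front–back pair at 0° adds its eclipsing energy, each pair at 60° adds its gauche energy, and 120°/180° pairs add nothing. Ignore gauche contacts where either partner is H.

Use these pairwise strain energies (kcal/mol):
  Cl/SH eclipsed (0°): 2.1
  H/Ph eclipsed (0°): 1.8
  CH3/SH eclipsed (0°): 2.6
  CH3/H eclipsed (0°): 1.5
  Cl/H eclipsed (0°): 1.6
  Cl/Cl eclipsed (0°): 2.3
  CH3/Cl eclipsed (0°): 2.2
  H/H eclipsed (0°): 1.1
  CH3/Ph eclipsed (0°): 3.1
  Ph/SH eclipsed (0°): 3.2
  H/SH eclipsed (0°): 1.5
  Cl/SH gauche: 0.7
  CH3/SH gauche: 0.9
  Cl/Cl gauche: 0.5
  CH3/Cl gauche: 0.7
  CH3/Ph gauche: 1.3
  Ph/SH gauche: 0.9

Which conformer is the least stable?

A is staggered. Ph at 120° is gauche with CH3 at 60° (1.3); Cl at 240° is gauche with SH at 300° (0.7). Total 2.0 kcal/mol.
B is eclipsed. H at 0° is eclipsed with CH3 at 0° (1.5); Ph at 120° is eclipsed with H at 120° (1.8); Cl at 240° is eclipsed with SH at 240° (2.1). Total 5.4 kcal/mol.
C is eclipsed. H at 0° is eclipsed with H at 0° (1.1); Ph at 120° is eclipsed with SH at 120° (3.2); Cl at 240° is eclipsed with CH3 at 240° (2.2). Total 6.5 kcal/mol.
C has the highest total (6.5 kcal/mol).

C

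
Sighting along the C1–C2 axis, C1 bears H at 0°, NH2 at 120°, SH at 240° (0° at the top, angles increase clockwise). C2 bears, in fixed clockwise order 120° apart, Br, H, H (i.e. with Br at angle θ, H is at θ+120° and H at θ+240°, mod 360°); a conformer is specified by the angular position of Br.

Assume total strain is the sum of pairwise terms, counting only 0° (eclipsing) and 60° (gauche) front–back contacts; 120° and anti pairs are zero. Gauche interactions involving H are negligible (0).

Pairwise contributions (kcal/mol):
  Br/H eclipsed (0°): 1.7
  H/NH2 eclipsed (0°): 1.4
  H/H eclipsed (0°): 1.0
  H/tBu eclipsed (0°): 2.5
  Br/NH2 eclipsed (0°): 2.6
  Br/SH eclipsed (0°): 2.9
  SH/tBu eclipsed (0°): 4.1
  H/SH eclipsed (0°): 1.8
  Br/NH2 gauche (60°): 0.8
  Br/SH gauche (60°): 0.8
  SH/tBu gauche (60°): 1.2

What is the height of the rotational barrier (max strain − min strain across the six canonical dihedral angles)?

Br at 0° (eclipsed): H–Br eclipsed, NH2–H eclipsed, SH–H eclipsed; 1.7 + 1.4 + 1.8 = 4.9 kcal/mol.
Br at 60° (staggered): NH2–Br gauche; 0.8 = 0.8 kcal/mol.
Br at 120° (eclipsed): H–H eclipsed, NH2–Br eclipsed, SH–H eclipsed; 1.0 + 2.6 + 1.8 = 5.4 kcal/mol.
Br at 180° (staggered): NH2–Br gauche, SH–Br gauche; 0.8 + 0.8 = 1.6 kcal/mol.
Br at 240° (eclipsed): H–H eclipsed, NH2–H eclipsed, SH–Br eclipsed; 1.0 + 1.4 + 2.9 = 5.3 kcal/mol.
Br at 300° (staggered): SH–Br gauche; 0.8 = 0.8 kcal/mol.
Max at 120° (5.4 kcal/mol), min at 60° (0.8 kcal/mol); barrier = 4.6 kcal/mol.

4.6 kcal/mol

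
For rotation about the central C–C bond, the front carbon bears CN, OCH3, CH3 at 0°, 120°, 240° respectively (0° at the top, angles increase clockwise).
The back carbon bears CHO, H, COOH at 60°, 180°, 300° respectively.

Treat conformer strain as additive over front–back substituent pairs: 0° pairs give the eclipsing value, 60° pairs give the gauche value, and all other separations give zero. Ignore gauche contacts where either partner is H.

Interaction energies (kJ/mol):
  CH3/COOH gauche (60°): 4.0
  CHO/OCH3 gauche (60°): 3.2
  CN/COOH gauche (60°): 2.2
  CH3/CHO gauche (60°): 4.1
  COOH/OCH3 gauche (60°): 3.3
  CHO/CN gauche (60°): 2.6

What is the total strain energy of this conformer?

12.0 kJ/mol

This conformer is staggered. CN at 0° is gauche with CHO at 60° (2.6); CN at 0° is gauche with COOH at 300° (2.2); OCH3 at 120° is gauche with CHO at 60° (3.2); CH3 at 240° is gauche with COOH at 300° (4.0). Total 12.0 kJ/mol.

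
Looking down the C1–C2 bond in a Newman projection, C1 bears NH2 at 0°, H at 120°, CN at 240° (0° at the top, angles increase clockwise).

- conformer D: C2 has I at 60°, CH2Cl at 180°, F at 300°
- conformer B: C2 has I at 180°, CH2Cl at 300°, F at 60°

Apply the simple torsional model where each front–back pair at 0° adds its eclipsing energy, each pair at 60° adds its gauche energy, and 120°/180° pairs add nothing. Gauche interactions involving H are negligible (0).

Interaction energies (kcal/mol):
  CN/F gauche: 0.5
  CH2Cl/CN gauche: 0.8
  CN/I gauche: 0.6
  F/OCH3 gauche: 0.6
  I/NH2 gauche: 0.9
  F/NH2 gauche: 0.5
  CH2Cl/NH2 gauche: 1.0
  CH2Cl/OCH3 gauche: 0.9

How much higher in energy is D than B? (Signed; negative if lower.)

-0.2 kcal/mol

D (staggered): NH2(0°)/I(60°) gauche 0.9; NH2(0°)/F(300°) gauche 0.5; CN(240°)/CH2Cl(180°) gauche 0.8; CN(240°)/F(300°) gauche 0.5 → 2.7 kcal/mol.
B (staggered): NH2(0°)/CH2Cl(300°) gauche 1.0; NH2(0°)/F(60°) gauche 0.5; CN(240°)/I(180°) gauche 0.6; CN(240°)/CH2Cl(300°) gauche 0.8 → 2.9 kcal/mol.
E(D) − E(B) = 2.7 − 2.9 = -0.2 kcal/mol.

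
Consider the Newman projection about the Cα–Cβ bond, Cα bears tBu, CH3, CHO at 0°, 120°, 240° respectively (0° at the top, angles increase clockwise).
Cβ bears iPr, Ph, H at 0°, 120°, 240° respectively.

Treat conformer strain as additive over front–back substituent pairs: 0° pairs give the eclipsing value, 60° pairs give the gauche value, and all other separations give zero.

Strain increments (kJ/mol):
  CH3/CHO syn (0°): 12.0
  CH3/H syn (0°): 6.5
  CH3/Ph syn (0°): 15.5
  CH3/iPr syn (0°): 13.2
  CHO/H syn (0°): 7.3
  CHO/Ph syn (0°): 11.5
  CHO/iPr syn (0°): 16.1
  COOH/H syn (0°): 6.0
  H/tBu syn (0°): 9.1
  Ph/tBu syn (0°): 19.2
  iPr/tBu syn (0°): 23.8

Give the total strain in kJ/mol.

46.6 kJ/mol

This conformer (eclipsed): tBu(0°)/iPr(0°) eclipsed 23.8; CH3(120°)/Ph(120°) eclipsed 15.5; CHO(240°)/H(240°) eclipsed 7.3 → 46.6 kJ/mol.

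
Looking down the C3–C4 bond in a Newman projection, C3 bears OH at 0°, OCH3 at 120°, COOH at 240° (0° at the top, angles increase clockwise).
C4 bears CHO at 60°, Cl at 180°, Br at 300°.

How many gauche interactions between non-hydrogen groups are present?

Non-H gauche pairs: OH(0°)/CHO(60°); OH(0°)/Br(300°); OCH3(120°)/CHO(60°); OCH3(120°)/Cl(180°); COOH(240°)/Cl(180°); COOH(240°)/Br(300°) — 6 interactions.

6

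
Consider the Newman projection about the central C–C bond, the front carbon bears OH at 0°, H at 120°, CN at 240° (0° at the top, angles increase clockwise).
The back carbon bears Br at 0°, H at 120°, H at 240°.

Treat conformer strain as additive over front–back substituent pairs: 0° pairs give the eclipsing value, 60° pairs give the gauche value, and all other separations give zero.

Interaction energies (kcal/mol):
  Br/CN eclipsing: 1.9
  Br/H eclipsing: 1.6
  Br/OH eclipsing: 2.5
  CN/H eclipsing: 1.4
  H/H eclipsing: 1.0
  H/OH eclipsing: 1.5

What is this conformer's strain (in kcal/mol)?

4.9 kcal/mol

This conformer (eclipsed): OH(0°)/Br(0°) eclipsed 2.5; H(120°)/H(120°) eclipsed 1.0; CN(240°)/H(240°) eclipsed 1.4 → 4.9 kcal/mol.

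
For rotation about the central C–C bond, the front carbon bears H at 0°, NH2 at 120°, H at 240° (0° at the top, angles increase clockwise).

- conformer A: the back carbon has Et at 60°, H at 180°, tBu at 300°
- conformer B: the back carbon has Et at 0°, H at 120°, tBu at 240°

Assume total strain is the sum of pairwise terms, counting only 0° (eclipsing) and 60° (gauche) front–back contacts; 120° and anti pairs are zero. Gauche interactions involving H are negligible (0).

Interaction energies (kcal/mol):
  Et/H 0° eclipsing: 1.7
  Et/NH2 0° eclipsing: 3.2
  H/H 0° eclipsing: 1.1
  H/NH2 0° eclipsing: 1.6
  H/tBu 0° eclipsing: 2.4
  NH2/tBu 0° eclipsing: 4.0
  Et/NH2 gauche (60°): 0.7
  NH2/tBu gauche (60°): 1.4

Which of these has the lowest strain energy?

A

A (staggered): NH2–Et gauche; 0.7 = 0.7 kcal/mol.
B (eclipsed): H–Et eclipsed, NH2–H eclipsed, H–tBu eclipsed; 1.7 + 1.6 + 2.4 = 5.7 kcal/mol.
A has the lowest total (0.7 kcal/mol).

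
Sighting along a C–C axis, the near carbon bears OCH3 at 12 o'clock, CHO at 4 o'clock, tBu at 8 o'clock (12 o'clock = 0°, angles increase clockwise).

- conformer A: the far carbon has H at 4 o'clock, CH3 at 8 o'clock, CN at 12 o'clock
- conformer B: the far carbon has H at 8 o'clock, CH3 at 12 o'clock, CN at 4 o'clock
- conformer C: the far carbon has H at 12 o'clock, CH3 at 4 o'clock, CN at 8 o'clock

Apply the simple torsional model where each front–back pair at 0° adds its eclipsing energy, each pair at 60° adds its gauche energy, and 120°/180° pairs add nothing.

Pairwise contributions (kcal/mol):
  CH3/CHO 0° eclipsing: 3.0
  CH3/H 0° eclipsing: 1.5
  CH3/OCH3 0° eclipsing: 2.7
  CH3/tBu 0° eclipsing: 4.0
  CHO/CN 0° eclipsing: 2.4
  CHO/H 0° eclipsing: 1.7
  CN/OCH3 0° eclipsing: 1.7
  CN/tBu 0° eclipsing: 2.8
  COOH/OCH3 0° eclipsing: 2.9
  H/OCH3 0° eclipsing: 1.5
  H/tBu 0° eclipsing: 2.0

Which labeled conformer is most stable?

B

A is eclipsed. OCH3 at 0° is eclipsed with CN at 0° (1.7); CHO at 120° is eclipsed with H at 120° (1.7); tBu at 240° is eclipsed with CH3 at 240° (4.0). Total 7.4 kcal/mol.
B is eclipsed. OCH3 at 0° is eclipsed with CH3 at 0° (2.7); CHO at 120° is eclipsed with CN at 120° (2.4); tBu at 240° is eclipsed with H at 240° (2.0). Total 7.1 kcal/mol.
C is eclipsed. OCH3 at 0° is eclipsed with H at 0° (1.5); CHO at 120° is eclipsed with CH3 at 120° (3.0); tBu at 240° is eclipsed with CN at 240° (2.8). Total 7.3 kcal/mol.
B has the lowest total (7.1 kcal/mol).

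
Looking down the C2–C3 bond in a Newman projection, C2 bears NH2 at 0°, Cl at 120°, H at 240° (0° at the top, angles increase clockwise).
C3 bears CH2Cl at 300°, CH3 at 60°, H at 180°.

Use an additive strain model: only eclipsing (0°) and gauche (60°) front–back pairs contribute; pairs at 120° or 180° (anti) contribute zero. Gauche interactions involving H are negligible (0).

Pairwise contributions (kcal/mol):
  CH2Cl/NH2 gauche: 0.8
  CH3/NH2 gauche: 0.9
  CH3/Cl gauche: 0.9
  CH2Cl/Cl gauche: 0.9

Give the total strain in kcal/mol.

This conformer is staggered. NH2 at 0° is gauche with CH2Cl at 300° (0.8); NH2 at 0° is gauche with CH3 at 60° (0.9); Cl at 120° is gauche with CH3 at 60° (0.9). Total 2.6 kcal/mol.

2.6 kcal/mol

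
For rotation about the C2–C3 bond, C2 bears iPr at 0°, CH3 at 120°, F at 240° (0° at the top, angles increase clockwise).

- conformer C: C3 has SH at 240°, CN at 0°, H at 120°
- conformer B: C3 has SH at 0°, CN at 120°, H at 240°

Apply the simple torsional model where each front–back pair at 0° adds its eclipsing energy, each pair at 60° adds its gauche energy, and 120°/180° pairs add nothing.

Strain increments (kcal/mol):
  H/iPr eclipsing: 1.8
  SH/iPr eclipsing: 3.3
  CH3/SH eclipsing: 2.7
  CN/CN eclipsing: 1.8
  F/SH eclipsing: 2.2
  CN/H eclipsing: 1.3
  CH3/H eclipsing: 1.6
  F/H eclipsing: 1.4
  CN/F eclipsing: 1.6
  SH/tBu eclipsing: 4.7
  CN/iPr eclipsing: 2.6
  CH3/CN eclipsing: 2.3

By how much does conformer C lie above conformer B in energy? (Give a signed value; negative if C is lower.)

C is eclipsed. iPr at 0° is eclipsed with CN at 0° (2.6); CH3 at 120° is eclipsed with H at 120° (1.6); F at 240° is eclipsed with SH at 240° (2.2). Total 6.4 kcal/mol.
B is eclipsed. iPr at 0° is eclipsed with SH at 0° (3.3); CH3 at 120° is eclipsed with CN at 120° (2.3); F at 240° is eclipsed with H at 240° (1.4). Total 7.0 kcal/mol.
E(C) − E(B) = 6.4 − 7.0 = -0.6 kcal/mol.

-0.6 kcal/mol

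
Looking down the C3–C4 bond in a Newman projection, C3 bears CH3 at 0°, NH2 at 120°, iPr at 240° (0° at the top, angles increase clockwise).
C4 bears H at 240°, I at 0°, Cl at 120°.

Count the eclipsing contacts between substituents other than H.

Non-H eclipsing pairs: CH3(0°)/I(0°); NH2(120°)/Cl(120°) — 2 interactions.

2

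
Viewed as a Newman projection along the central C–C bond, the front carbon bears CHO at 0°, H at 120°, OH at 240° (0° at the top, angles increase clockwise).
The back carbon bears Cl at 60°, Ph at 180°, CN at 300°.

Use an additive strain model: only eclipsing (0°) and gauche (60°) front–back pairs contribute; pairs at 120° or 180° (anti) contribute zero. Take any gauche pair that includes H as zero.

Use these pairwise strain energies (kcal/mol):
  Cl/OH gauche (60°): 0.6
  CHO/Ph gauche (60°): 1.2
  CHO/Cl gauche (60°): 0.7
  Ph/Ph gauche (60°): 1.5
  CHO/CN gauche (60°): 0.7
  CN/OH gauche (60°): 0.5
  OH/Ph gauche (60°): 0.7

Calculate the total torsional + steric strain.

This conformer is staggered. CHO at 0° is gauche with Cl at 60° (0.7); CHO at 0° is gauche with CN at 300° (0.7); OH at 240° is gauche with Ph at 180° (0.7); OH at 240° is gauche with CN at 300° (0.5). Total 2.6 kcal/mol.

2.6 kcal/mol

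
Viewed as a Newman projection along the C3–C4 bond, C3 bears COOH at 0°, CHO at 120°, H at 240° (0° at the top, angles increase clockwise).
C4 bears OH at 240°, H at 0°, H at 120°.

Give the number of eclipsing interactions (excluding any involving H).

Every eclipsing pair involves H, so the count is 0.

0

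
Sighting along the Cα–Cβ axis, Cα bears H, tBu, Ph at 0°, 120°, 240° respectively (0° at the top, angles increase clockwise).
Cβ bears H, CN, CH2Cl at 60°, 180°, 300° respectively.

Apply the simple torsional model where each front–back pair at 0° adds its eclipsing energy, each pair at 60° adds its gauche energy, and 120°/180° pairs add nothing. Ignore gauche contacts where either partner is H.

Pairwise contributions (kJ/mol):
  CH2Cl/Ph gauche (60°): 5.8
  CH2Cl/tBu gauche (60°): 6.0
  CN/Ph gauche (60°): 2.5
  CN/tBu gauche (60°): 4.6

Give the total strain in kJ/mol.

12.9 kJ/mol

This conformer is staggered. tBu at 120° is gauche with CN at 180° (4.6); Ph at 240° is gauche with CN at 180° (2.5); Ph at 240° is gauche with CH2Cl at 300° (5.8). Total 12.9 kJ/mol.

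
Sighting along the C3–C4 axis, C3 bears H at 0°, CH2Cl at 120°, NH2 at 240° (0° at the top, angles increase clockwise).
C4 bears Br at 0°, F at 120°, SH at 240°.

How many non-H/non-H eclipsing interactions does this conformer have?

2

Non-H eclipsing pairs: CH2Cl(120°)/F(120°); NH2(240°)/SH(240°) — 2 interactions.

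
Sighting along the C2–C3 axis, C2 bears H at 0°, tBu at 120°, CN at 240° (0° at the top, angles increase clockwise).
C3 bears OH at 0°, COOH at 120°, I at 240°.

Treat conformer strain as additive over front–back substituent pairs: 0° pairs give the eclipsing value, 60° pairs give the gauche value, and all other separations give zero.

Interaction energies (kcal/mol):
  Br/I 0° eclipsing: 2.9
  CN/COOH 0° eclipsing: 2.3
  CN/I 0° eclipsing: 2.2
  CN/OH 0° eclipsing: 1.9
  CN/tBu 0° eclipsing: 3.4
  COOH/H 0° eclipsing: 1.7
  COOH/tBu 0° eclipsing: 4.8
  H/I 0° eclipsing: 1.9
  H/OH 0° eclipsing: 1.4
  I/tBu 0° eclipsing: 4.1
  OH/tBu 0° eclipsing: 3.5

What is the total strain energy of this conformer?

This conformer is eclipsed. H at 0° is eclipsed with OH at 0° (1.4); tBu at 120° is eclipsed with COOH at 120° (4.8); CN at 240° is eclipsed with I at 240° (2.2). Total 8.4 kcal/mol.

8.4 kcal/mol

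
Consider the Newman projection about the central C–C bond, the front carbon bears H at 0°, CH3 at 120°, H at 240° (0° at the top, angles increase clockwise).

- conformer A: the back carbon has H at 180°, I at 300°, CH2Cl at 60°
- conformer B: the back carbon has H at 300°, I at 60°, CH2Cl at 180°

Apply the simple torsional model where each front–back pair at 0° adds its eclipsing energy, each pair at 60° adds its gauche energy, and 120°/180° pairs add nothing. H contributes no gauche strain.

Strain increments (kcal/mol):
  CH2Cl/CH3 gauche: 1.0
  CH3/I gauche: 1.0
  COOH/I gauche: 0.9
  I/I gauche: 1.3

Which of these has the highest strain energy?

A (staggered): CH3–CH2Cl gauche; 1.0 = 1.0 kcal/mol.
B (staggered): CH3–I gauche, CH3–CH2Cl gauche; 1.0 + 1.0 = 2.0 kcal/mol.
B has the highest total (2.0 kcal/mol).

B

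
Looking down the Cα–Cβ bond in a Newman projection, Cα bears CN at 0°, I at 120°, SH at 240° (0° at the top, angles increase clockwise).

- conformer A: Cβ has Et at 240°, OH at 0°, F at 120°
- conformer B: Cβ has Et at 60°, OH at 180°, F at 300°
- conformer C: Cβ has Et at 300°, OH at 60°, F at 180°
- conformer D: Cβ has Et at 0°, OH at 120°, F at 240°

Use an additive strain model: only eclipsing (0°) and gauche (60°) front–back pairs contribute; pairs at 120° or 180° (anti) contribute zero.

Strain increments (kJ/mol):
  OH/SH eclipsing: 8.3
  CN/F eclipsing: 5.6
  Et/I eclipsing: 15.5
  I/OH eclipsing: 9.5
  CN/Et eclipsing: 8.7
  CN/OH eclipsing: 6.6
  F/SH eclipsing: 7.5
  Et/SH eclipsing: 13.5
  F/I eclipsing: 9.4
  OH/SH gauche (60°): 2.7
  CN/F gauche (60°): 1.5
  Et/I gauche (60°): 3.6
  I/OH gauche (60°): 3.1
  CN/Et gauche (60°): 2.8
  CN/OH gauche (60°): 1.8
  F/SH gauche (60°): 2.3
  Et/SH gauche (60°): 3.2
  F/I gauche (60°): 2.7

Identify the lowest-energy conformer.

A (eclipsed): CN(0°)/OH(0°) eclipsed 6.6; I(120°)/F(120°) eclipsed 9.4; SH(240°)/Et(240°) eclipsed 13.5 → 29.5 kJ/mol.
B (staggered): CN(0°)/Et(60°) gauche 2.8; CN(0°)/F(300°) gauche 1.5; I(120°)/Et(60°) gauche 3.6; I(120°)/OH(180°) gauche 3.1; SH(240°)/OH(180°) gauche 2.7; SH(240°)/F(300°) gauche 2.3 → 16.0 kJ/mol.
C (staggered): CN(0°)/Et(300°) gauche 2.8; CN(0°)/OH(60°) gauche 1.8; I(120°)/OH(60°) gauche 3.1; I(120°)/F(180°) gauche 2.7; SH(240°)/Et(300°) gauche 3.2; SH(240°)/F(180°) gauche 2.3 → 15.9 kJ/mol.
D (eclipsed): CN(0°)/Et(0°) eclipsed 8.7; I(120°)/OH(120°) eclipsed 9.5; SH(240°)/F(240°) eclipsed 7.5 → 25.7 kJ/mol.
C has the lowest total (15.9 kJ/mol).

C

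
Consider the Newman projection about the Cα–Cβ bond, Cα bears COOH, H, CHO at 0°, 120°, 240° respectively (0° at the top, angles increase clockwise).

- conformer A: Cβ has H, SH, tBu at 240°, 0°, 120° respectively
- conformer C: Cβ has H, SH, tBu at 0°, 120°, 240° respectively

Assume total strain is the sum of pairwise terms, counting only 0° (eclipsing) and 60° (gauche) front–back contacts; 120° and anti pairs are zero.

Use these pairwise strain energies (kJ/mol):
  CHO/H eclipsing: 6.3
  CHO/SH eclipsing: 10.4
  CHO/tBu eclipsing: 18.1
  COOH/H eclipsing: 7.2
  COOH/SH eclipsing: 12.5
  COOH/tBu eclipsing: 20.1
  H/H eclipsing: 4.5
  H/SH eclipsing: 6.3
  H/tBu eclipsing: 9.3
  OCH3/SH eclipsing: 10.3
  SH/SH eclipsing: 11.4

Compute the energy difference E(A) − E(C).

-3.5 kJ/mol

A (eclipsed): COOH(0°)/SH(0°) eclipsed 12.5; H(120°)/tBu(120°) eclipsed 9.3; CHO(240°)/H(240°) eclipsed 6.3 → 28.1 kJ/mol.
C (eclipsed): COOH(0°)/H(0°) eclipsed 7.2; H(120°)/SH(120°) eclipsed 6.3; CHO(240°)/tBu(240°) eclipsed 18.1 → 31.6 kJ/mol.
E(A) − E(C) = 28.1 − 31.6 = -3.5 kJ/mol.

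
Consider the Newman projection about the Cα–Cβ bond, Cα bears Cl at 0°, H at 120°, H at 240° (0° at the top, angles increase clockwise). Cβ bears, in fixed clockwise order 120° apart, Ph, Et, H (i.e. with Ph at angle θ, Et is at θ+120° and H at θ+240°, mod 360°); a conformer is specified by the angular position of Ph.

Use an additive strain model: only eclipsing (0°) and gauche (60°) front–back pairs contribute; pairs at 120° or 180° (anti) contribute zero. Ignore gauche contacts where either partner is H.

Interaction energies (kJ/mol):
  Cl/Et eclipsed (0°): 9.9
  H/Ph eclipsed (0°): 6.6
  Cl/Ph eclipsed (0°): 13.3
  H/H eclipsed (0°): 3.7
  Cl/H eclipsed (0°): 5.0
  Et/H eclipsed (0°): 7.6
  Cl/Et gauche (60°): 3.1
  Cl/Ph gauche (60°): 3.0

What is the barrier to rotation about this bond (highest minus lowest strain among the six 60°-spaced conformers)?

21.6 kJ/mol

Ph at 0° is eclipsed. Cl at 0° is eclipsed with Ph at 0° (13.3); H at 120° is eclipsed with Et at 120° (7.6); H at 240° is eclipsed with H at 240° (3.7). Total 24.6 kJ/mol.
Ph at 60° is staggered. Cl at 0° is gauche with Ph at 60° (3.0). Total 3.0 kJ/mol.
Ph at 120° is eclipsed. Cl at 0° is eclipsed with H at 0° (5.0); H at 120° is eclipsed with Ph at 120° (6.6); H at 240° is eclipsed with Et at 240° (7.6). Total 19.2 kJ/mol.
Ph at 180° is staggered. Cl at 0° is gauche with Et at 300° (3.1). Total 3.1 kJ/mol.
Ph at 240° is eclipsed. Cl at 0° is eclipsed with Et at 0° (9.9); H at 120° is eclipsed with H at 120° (3.7); H at 240° is eclipsed with Ph at 240° (6.6). Total 20.2 kJ/mol.
Ph at 300° is staggered. Cl at 0° is gauche with Ph at 300° (3.0); Cl at 0° is gauche with Et at 60° (3.1). Total 6.1 kJ/mol.
Max at 0° (24.6 kJ/mol), min at 60° (3.0 kJ/mol); barrier = 21.6 kJ/mol.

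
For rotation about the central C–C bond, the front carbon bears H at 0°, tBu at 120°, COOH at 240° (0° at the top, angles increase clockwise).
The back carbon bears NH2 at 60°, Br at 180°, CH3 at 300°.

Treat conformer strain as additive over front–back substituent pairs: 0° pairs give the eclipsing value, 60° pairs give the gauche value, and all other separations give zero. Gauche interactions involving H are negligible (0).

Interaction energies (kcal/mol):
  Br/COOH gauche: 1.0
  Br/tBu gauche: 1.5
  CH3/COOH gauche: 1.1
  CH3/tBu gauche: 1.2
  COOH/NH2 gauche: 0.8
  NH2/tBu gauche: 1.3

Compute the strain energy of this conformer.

4.9 kcal/mol

This conformer is staggered. tBu at 120° is gauche with NH2 at 60° (1.3); tBu at 120° is gauche with Br at 180° (1.5); COOH at 240° is gauche with Br at 180° (1.0); COOH at 240° is gauche with CH3 at 300° (1.1). Total 4.9 kcal/mol.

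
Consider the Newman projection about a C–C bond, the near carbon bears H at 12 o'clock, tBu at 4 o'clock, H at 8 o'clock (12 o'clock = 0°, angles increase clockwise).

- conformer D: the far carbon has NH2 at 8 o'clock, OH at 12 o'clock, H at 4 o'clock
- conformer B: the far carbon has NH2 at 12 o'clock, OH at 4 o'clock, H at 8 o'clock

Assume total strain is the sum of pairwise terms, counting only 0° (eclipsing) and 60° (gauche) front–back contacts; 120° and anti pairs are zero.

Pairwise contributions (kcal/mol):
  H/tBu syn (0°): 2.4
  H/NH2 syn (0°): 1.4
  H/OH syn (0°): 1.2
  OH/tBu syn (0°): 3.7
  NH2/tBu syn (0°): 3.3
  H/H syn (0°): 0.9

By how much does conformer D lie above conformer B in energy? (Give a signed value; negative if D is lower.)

-1.0 kcal/mol

D (eclipsed): H–OH eclipsed, tBu–H eclipsed, H–NH2 eclipsed; 1.2 + 2.4 + 1.4 = 5.0 kcal/mol.
B (eclipsed): H–NH2 eclipsed, tBu–OH eclipsed, H–H eclipsed; 1.4 + 3.7 + 0.9 = 6.0 kcal/mol.
E(D) − E(B) = 5.0 − 6.0 = -1.0 kcal/mol.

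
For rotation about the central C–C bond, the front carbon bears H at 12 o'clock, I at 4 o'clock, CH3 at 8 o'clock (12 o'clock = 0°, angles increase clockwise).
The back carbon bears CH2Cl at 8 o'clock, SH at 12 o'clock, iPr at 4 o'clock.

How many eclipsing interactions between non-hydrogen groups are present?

Non-H eclipsing pairs: I(120°)/iPr(120°); CH3(240°)/CH2Cl(240°) — 2 interactions.

2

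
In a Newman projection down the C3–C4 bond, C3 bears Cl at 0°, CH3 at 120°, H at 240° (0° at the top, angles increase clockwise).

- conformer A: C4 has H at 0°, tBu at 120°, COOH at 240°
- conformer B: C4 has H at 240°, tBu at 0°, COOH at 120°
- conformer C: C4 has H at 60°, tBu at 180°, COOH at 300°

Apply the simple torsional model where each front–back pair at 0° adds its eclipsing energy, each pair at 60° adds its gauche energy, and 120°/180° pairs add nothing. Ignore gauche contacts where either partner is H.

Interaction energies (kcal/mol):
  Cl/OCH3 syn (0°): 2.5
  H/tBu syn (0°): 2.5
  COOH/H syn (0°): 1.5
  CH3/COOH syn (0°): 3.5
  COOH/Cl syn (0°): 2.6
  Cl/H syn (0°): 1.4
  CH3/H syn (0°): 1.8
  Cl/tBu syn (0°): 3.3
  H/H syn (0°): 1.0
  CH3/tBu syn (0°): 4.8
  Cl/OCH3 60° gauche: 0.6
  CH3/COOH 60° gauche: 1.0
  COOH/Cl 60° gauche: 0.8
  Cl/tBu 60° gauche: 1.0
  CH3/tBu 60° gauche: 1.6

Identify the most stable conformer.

A is eclipsed. Cl at 0° is eclipsed with H at 0° (1.4); CH3 at 120° is eclipsed with tBu at 120° (4.8); H at 240° is eclipsed with COOH at 240° (1.5). Total 7.7 kcal/mol.
B is eclipsed. Cl at 0° is eclipsed with tBu at 0° (3.3); CH3 at 120° is eclipsed with COOH at 120° (3.5); H at 240° is eclipsed with H at 240° (1.0). Total 7.8 kcal/mol.
C is staggered. Cl at 0° is gauche with COOH at 300° (0.8); CH3 at 120° is gauche with tBu at 180° (1.6). Total 2.4 kcal/mol.
C has the lowest total (2.4 kcal/mol).

C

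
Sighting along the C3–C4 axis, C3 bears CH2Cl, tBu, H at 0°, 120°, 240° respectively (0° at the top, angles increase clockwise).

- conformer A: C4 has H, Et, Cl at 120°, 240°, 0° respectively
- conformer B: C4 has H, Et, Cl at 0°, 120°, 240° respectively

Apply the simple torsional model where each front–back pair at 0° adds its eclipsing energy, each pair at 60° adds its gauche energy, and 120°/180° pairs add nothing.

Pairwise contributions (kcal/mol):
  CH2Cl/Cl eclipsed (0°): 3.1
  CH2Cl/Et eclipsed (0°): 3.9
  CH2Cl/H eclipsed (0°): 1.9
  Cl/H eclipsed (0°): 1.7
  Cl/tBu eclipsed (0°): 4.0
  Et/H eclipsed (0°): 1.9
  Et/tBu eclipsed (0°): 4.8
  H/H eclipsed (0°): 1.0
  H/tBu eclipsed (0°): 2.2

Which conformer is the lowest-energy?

A

A (eclipsed): CH2Cl(0°)/Cl(0°) eclipsed 3.1; tBu(120°)/H(120°) eclipsed 2.2; H(240°)/Et(240°) eclipsed 1.9 → 7.2 kcal/mol.
B (eclipsed): CH2Cl(0°)/H(0°) eclipsed 1.9; tBu(120°)/Et(120°) eclipsed 4.8; H(240°)/Cl(240°) eclipsed 1.7 → 8.4 kcal/mol.
A has the lowest total (7.2 kcal/mol).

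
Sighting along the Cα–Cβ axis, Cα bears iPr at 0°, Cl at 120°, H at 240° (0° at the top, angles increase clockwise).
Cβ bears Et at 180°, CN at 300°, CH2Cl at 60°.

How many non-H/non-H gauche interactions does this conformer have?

Non-H gauche pairs: iPr(0°)/CN(300°); iPr(0°)/CH2Cl(60°); Cl(120°)/Et(180°); Cl(120°)/CH2Cl(60°) — 4 interactions.

4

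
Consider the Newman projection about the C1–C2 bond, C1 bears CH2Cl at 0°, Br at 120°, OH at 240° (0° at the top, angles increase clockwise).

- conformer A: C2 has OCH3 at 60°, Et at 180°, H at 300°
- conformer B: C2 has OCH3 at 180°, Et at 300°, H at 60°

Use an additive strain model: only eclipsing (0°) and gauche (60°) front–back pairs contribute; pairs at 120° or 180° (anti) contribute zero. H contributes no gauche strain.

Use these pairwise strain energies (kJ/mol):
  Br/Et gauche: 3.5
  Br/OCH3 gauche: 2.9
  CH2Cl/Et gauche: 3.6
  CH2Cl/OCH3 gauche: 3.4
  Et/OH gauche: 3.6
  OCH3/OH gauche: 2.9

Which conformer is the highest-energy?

A

A (staggered): CH2Cl–OCH3 gauche, Br–OCH3 gauche, Br–Et gauche, OH–Et gauche; 3.4 + 2.9 + 3.5 + 3.6 = 13.4 kJ/mol.
B (staggered): CH2Cl–Et gauche, Br–OCH3 gauche, OH–OCH3 gauche, OH–Et gauche; 3.6 + 2.9 + 2.9 + 3.6 = 13.0 kJ/mol.
A has the highest total (13.4 kJ/mol).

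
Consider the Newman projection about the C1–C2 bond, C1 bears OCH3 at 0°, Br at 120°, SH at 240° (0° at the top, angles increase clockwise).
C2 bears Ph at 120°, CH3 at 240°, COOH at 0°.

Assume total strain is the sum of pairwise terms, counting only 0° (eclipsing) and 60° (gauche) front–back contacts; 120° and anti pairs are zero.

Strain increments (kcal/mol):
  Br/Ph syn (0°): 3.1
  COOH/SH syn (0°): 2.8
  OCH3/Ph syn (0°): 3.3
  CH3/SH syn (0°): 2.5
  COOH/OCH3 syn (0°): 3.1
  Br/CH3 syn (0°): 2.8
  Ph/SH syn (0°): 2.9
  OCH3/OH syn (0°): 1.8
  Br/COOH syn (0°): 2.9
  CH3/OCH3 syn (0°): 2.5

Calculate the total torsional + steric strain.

8.7 kcal/mol

This conformer (eclipsed): OCH3(0°)/COOH(0°) eclipsed 3.1; Br(120°)/Ph(120°) eclipsed 3.1; SH(240°)/CH3(240°) eclipsed 2.5 → 8.7 kcal/mol.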